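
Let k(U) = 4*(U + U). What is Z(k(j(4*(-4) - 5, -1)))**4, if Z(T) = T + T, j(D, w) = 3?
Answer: 5308416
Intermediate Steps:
k(U) = 8*U (k(U) = 4*(2*U) = 8*U)
Z(T) = 2*T
Z(k(j(4*(-4) - 5, -1)))**4 = (2*(8*3))**4 = (2*24)**4 = 48**4 = 5308416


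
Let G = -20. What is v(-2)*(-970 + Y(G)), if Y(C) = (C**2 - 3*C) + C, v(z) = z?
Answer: 1060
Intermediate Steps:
Y(C) = C**2 - 2*C
v(-2)*(-970 + Y(G)) = -2*(-970 - 20*(-2 - 20)) = -2*(-970 - 20*(-22)) = -2*(-970 + 440) = -2*(-530) = 1060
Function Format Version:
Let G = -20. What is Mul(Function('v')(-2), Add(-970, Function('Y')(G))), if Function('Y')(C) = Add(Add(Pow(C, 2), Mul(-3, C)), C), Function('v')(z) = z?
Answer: 1060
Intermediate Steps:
Function('Y')(C) = Add(Pow(C, 2), Mul(-2, C))
Mul(Function('v')(-2), Add(-970, Function('Y')(G))) = Mul(-2, Add(-970, Mul(-20, Add(-2, -20)))) = Mul(-2, Add(-970, Mul(-20, -22))) = Mul(-2, Add(-970, 440)) = Mul(-2, -530) = 1060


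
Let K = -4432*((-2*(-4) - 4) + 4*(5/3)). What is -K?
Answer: 141824/3 ≈ 47275.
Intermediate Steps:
K = -141824/3 (K = -4432*((8 - 4) + 4*(5*(⅓))) = -4432*(4 + 4*(5/3)) = -4432*(4 + 20/3) = -4432*32/3 = -141824/3 ≈ -47275.)
-K = -1*(-141824/3) = 141824/3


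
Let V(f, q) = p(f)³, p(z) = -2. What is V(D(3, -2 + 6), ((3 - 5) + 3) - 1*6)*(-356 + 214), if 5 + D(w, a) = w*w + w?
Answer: 1136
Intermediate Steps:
D(w, a) = -5 + w + w² (D(w, a) = -5 + (w*w + w) = -5 + (w² + w) = -5 + (w + w²) = -5 + w + w²)
V(f, q) = -8 (V(f, q) = (-2)³ = -8)
V(D(3, -2 + 6), ((3 - 5) + 3) - 1*6)*(-356 + 214) = -8*(-356 + 214) = -8*(-142) = 1136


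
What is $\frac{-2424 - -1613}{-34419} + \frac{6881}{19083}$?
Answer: $\frac{28034828}{72979753} \approx 0.38415$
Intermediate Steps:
$\frac{-2424 - -1613}{-34419} + \frac{6881}{19083} = \left(-2424 + 1613\right) \left(- \frac{1}{34419}\right) + 6881 \cdot \frac{1}{19083} = \left(-811\right) \left(- \frac{1}{34419}\right) + \frac{6881}{19083} = \frac{811}{34419} + \frac{6881}{19083} = \frac{28034828}{72979753}$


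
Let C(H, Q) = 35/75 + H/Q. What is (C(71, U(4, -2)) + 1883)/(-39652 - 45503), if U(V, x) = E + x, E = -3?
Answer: -28039/1277325 ≈ -0.021951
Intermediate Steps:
U(V, x) = -3 + x
C(H, Q) = 7/15 + H/Q (C(H, Q) = 35*(1/75) + H/Q = 7/15 + H/Q)
(C(71, U(4, -2)) + 1883)/(-39652 - 45503) = ((7/15 + 71/(-3 - 2)) + 1883)/(-39652 - 45503) = ((7/15 + 71/(-5)) + 1883)/(-85155) = ((7/15 + 71*(-1/5)) + 1883)*(-1/85155) = ((7/15 - 71/5) + 1883)*(-1/85155) = (-206/15 + 1883)*(-1/85155) = (28039/15)*(-1/85155) = -28039/1277325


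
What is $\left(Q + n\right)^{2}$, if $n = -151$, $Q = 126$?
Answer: $625$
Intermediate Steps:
$\left(Q + n\right)^{2} = \left(126 - 151\right)^{2} = \left(-25\right)^{2} = 625$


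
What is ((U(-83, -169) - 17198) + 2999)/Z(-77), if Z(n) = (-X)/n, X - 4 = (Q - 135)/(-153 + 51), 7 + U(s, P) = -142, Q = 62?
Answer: -112689192/481 ≈ -2.3428e+5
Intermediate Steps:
U(s, P) = -149 (U(s, P) = -7 - 142 = -149)
X = 481/102 (X = 4 + (62 - 135)/(-153 + 51) = 4 - 73/(-102) = 4 - 73*(-1/102) = 4 + 73/102 = 481/102 ≈ 4.7157)
Z(n) = -481/(102*n) (Z(n) = (-1*481/102)/n = -481/(102*n))
((U(-83, -169) - 17198) + 2999)/Z(-77) = ((-149 - 17198) + 2999)/((-481/102/(-77))) = (-17347 + 2999)/((-481/102*(-1/77))) = -14348/481/7854 = -14348*7854/481 = -112689192/481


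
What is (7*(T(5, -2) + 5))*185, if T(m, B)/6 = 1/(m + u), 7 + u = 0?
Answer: 2590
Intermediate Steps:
u = -7 (u = -7 + 0 = -7)
T(m, B) = 6/(-7 + m) (T(m, B) = 6/(m - 7) = 6/(-7 + m))
(7*(T(5, -2) + 5))*185 = (7*(6/(-7 + 5) + 5))*185 = (7*(6/(-2) + 5))*185 = (7*(6*(-½) + 5))*185 = (7*(-3 + 5))*185 = (7*2)*185 = 14*185 = 2590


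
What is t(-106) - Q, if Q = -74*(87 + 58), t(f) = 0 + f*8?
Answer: 9882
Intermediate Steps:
t(f) = 8*f (t(f) = 0 + 8*f = 8*f)
Q = -10730 (Q = -74*145 = -10730)
t(-106) - Q = 8*(-106) - 1*(-10730) = -848 + 10730 = 9882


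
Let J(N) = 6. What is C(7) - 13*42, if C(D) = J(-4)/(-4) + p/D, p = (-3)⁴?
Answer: -7503/14 ≈ -535.93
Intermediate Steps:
p = 81
C(D) = -3/2 + 81/D (C(D) = 6/(-4) + 81/D = 6*(-¼) + 81/D = -3/2 + 81/D)
C(7) - 13*42 = (-3/2 + 81/7) - 13*42 = (-3/2 + 81*(⅐)) - 546 = (-3/2 + 81/7) - 546 = 141/14 - 546 = -7503/14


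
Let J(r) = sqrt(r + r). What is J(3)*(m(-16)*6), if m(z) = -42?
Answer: -252*sqrt(6) ≈ -617.27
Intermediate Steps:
J(r) = sqrt(2)*sqrt(r) (J(r) = sqrt(2*r) = sqrt(2)*sqrt(r))
J(3)*(m(-16)*6) = (sqrt(2)*sqrt(3))*(-42*6) = sqrt(6)*(-252) = -252*sqrt(6)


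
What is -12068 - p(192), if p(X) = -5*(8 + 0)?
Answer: -12028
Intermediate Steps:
p(X) = -40 (p(X) = -5*8 = -40)
-12068 - p(192) = -12068 - 1*(-40) = -12068 + 40 = -12028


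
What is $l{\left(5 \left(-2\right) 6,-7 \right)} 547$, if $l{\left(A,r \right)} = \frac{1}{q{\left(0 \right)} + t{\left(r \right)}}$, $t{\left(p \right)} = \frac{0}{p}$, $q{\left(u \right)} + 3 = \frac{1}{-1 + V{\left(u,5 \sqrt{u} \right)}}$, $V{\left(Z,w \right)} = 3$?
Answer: $- \frac{1094}{5} \approx -218.8$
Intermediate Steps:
$q{\left(u \right)} = - \frac{5}{2}$ ($q{\left(u \right)} = -3 + \frac{1}{-1 + 3} = -3 + \frac{1}{2} = - \frac{5}{2}$)
$t{\left(p \right)} = 0$
$l{\left(A,r \right)} = - \frac{2}{5}$ ($l{\left(A,r \right)} = \frac{1}{- \frac{5}{2} + 0} = \frac{1}{- \frac{5}{2}} = - \frac{2}{5}$)
$l{\left(5 \left(-2\right) 6,-7 \right)} 547 = \left(- \frac{2}{5}\right) 547 = - \frac{1094}{5}$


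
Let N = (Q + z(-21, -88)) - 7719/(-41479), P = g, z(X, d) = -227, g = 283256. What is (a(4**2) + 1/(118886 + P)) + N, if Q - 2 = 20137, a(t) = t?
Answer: 332411072278281/16680448018 ≈ 19928.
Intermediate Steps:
Q = 20139 (Q = 2 + 20137 = 20139)
P = 283256
N = 825937567/41479 (N = (20139 - 227) - 7719/(-41479) = 19912 - 7719*(-1/41479) = 19912 + 7719/41479 = 825937567/41479 ≈ 19912.)
(a(4**2) + 1/(118886 + P)) + N = (4**2 + 1/(118886 + 283256)) + 825937567/41479 = (16 + 1/402142) + 825937567/41479 = 6434273/402142 + 825937567/41479 = 332411072278281/16680448018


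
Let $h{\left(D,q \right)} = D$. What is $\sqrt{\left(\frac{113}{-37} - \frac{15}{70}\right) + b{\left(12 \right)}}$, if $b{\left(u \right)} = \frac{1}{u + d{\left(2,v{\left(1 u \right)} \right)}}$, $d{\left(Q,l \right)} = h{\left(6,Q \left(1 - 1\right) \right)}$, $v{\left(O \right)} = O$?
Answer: $\frac{i \sqrt{1939651}}{777} \approx 1.7924 i$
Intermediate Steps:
$d{\left(Q,l \right)} = 6$
$b{\left(u \right)} = \frac{1}{6 + u}$ ($b{\left(u \right)} = \frac{1}{u + 6} = \frac{1}{6 + u}$)
$\sqrt{\left(\frac{113}{-37} - \frac{15}{70}\right) + b{\left(12 \right)}} = \sqrt{\left(\frac{113}{-37} - \frac{15}{70}\right) + \frac{1}{6 + 12}} = \sqrt{\left(113 \left(- \frac{1}{37}\right) - \frac{3}{14}\right) + \frac{1}{18}} = \sqrt{\left(- \frac{113}{37} - \frac{3}{14}\right) + \frac{1}{18}} = \sqrt{- \frac{1693}{518} + \frac{1}{18}} = \sqrt{- \frac{7489}{2331}} = \frac{i \sqrt{1939651}}{777}$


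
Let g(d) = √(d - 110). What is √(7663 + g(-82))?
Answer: √(7663 + 8*I*√3) ≈ 87.539 + 0.0791*I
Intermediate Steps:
g(d) = √(-110 + d)
√(7663 + g(-82)) = √(7663 + √(-110 - 82)) = √(7663 + √(-192)) = √(7663 + 8*I*√3)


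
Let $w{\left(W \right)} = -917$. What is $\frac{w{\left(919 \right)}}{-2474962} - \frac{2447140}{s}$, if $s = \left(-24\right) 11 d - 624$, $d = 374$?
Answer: $\frac{21630962935}{878257944} \approx 24.629$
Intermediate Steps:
$s = -99360$ ($s = \left(-24\right) 11 \cdot 374 - 624 = \left(-264\right) 374 - 624 = -98736 - 624 = -99360$)
$\frac{w{\left(919 \right)}}{-2474962} - \frac{2447140}{s} = - \frac{917}{-2474962} - \frac{2447140}{-99360} = \left(-917\right) \left(- \frac{1}{2474962}\right) - - \frac{122357}{4968} = \frac{131}{353566} + \frac{122357}{4968} = \frac{21630962935}{878257944}$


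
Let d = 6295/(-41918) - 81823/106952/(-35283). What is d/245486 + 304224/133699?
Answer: 5906701957068904514030119/2595851600269682992496016 ≈ 2.2754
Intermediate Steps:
d = -11875651463603/79090618651944 (d = 6295*(-1/41918) - 81823*1/106952*(-1/35283) = -6295/41918 - 81823/106952*(-1/35283) = -6295/41918 + 81823/3773587416 = -11875651463603/79090618651944 ≈ -0.15015)
d/245486 + 304224/133699 = -11875651463603/79090618651944/245486 + 304224/133699 = -11875651463603/79090618651944*1/245486 + 304224*(1/133699) = -11875651463603/19415639610391124784 + 304224/133699 = 5906701957068904514030119/2595851600269682992496016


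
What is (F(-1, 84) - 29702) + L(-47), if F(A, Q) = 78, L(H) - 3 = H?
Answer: -29668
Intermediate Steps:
L(H) = 3 + H
(F(-1, 84) - 29702) + L(-47) = (78 - 29702) + (3 - 47) = -29624 - 44 = -29668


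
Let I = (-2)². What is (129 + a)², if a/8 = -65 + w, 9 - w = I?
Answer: 123201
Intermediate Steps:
I = 4
w = 5 (w = 9 - 1*4 = 9 - 4 = 5)
a = -480 (a = 8*(-65 + 5) = 8*(-60) = -480)
(129 + a)² = (129 - 480)² = (-351)² = 123201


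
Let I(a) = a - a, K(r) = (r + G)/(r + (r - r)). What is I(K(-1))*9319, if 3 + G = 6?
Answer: 0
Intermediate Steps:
G = 3 (G = -3 + 6 = 3)
K(r) = (3 + r)/r (K(r) = (r + 3)/(r + (r - r)) = (3 + r)/(r + 0) = (3 + r)/r)
I(a) = 0
I(K(-1))*9319 = 0*9319 = 0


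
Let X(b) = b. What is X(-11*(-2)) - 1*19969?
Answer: -19947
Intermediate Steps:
X(-11*(-2)) - 1*19969 = -11*(-2) - 1*19969 = 22 - 19969 = -19947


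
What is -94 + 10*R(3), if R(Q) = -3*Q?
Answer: -184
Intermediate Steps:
-94 + 10*R(3) = -94 + 10*(-3*3) = -94 + 10*(-9) = -94 - 90 = -184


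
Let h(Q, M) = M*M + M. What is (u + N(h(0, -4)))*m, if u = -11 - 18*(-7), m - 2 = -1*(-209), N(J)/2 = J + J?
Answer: 34393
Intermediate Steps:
h(Q, M) = M + M² (h(Q, M) = M² + M = M + M²)
N(J) = 4*J (N(J) = 2*(J + J) = 2*(2*J) = 4*J)
m = 211 (m = 2 - 1*(-209) = 2 + 209 = 211)
u = 115 (u = -11 + 126 = 115)
(u + N(h(0, -4)))*m = (115 + 4*(-4*(1 - 4)))*211 = (115 + 4*(-4*(-3)))*211 = (115 + 4*12)*211 = (115 + 48)*211 = 163*211 = 34393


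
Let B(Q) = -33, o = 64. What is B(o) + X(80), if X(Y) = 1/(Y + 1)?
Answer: -2672/81 ≈ -32.988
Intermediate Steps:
X(Y) = 1/(1 + Y)
B(o) + X(80) = -33 + 1/(1 + 80) = -33 + 1/81 = -2672/81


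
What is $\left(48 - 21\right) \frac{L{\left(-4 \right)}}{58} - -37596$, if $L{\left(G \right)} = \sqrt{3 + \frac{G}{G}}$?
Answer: $\frac{1090311}{29} \approx 37597.0$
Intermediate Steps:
$L{\left(G \right)} = 2$ ($L{\left(G \right)} = \sqrt{3 + 1} = \sqrt{4} = 2$)
$\left(48 - 21\right) \frac{L{\left(-4 \right)}}{58} - -37596 = \left(48 - 21\right) \frac{2}{58} - -37596 = 27 \cdot 2 \cdot \frac{1}{58} + 37596 = 27 \cdot \frac{1}{29} + 37596 = \frac{27}{29} + 37596 = \frac{1090311}{29}$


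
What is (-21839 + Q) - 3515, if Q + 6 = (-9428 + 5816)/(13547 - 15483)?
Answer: -12273337/484 ≈ -25358.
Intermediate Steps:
Q = -2001/484 (Q = -6 + (-9428 + 5816)/(13547 - 15483) = -6 - 3612/(-1936) = -6 - 3612*(-1/1936) = -6 + 903/484 = -2001/484 ≈ -4.1343)
(-21839 + Q) - 3515 = (-21839 - 2001/484) - 3515 = -10572077/484 - 3515 = -12273337/484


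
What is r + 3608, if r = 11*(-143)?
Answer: 2035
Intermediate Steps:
r = -1573
r + 3608 = -1573 + 3608 = 2035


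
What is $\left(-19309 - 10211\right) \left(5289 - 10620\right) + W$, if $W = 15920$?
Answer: $157387040$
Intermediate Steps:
$\left(-19309 - 10211\right) \left(5289 - 10620\right) + W = \left(-19309 - 10211\right) \left(5289 - 10620\right) + 15920 = \left(-29520\right) \left(-5331\right) + 15920 = 157371120 + 15920 = 157387040$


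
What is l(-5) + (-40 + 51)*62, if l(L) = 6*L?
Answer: 652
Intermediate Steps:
l(-5) + (-40 + 51)*62 = 6*(-5) + (-40 + 51)*62 = -30 + 11*62 = -30 + 682 = 652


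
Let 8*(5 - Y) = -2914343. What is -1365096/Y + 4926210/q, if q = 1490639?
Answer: -640686670774/1448097653579 ≈ -0.44243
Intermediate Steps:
Y = 2914383/8 (Y = 5 - 1/8*(-2914343) = 5 + 2914343/8 = 2914383/8 ≈ 3.6430e+5)
-1365096/Y + 4926210/q = -1365096/2914383/8 + 4926210/1490639 = -1365096*8/2914383 + 4926210*(1/1490639) = -3640256/971461 + 4926210/1490639 = -640686670774/1448097653579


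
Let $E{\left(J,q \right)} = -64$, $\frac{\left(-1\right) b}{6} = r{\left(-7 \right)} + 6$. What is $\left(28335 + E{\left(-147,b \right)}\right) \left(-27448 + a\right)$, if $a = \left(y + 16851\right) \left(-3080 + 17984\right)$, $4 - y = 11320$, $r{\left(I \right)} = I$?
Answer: $2331401714032$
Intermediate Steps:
$b = 6$ ($b = - 6 \left(-7 + 6\right) = \left(-6\right) \left(-1\right) = 6$)
$y = -11316$ ($y = 4 - 11320 = -11316$)
$a = 82493640$ ($a = \left(-11316 + 16851\right) \left(-3080 + 17984\right) = 5535 \cdot 14904 = 82493640$)
$\left(28335 + E{\left(-147,b \right)}\right) \left(-27448 + a\right) = \left(28335 - 64\right) \left(-27448 + 82493640\right) = 28271 \cdot 82466192 = 2331401714032$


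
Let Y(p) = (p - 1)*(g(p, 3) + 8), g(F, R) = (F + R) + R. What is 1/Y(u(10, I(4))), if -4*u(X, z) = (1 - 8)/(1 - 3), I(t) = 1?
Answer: -64/1575 ≈ -0.040635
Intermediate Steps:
g(F, R) = F + 2*R
u(X, z) = -7/8 (u(X, z) = -(1 - 8)/(4*(1 - 3)) = -(-7)/(4*(-2)) = -(-7)*(-1)/(4*2) = -1/4*7/2 = -7/8)
Y(p) = (-1 + p)*(14 + p) (Y(p) = (p - 1)*((p + 2*3) + 8) = (-1 + p)*((p + 6) + 8) = (-1 + p)*((6 + p) + 8) = (-1 + p)*(14 + p))
1/Y(u(10, I(4))) = 1/(-14 + (-7/8)**2 + 13*(-7/8)) = 1/(-14 + 49/64 - 91/8) = 1/(-1575/64) = -64/1575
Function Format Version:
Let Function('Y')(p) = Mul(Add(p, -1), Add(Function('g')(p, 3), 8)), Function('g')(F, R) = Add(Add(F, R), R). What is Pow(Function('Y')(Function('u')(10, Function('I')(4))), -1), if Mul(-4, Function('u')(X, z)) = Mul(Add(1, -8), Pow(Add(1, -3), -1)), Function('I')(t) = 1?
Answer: Rational(-64, 1575) ≈ -0.040635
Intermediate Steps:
Function('g')(F, R) = Add(F, Mul(2, R))
Function('u')(X, z) = Rational(-7, 8) (Function('u')(X, z) = Mul(Rational(-1, 4), Mul(Add(1, -8), Pow(Add(1, -3), -1))) = Mul(Rational(-1, 4), Mul(-7, Pow(-2, -1))) = Mul(Rational(-1, 4), Mul(-7, Rational(-1, 2))) = Mul(Rational(-1, 4), Rational(7, 2)) = Rational(-7, 8))
Function('Y')(p) = Mul(Add(-1, p), Add(14, p)) (Function('Y')(p) = Mul(Add(p, -1), Add(Add(p, Mul(2, 3)), 8)) = Mul(Add(-1, p), Add(Add(p, 6), 8)) = Mul(Add(-1, p), Add(Add(6, p), 8)) = Mul(Add(-1, p), Add(14, p)))
Pow(Function('Y')(Function('u')(10, Function('I')(4))), -1) = Pow(Add(-14, Pow(Rational(-7, 8), 2), Mul(13, Rational(-7, 8))), -1) = Pow(Add(-14, Rational(49, 64), Rational(-91, 8)), -1) = Pow(Rational(-1575, 64), -1) = Rational(-64, 1575)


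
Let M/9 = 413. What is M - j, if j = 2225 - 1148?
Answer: 2640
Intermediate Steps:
M = 3717 (M = 9*413 = 3717)
j = 1077
M - j = 3717 - 1*1077 = 3717 - 1077 = 2640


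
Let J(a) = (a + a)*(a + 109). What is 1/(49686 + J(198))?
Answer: 1/171258 ≈ 5.8391e-6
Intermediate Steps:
J(a) = 2*a*(109 + a) (J(a) = (2*a)*(109 + a) = 2*a*(109 + a))
1/(49686 + J(198)) = 1/(49686 + 2*198*(109 + 198)) = 1/(49686 + 2*198*307) = 1/(49686 + 121572) = 1/171258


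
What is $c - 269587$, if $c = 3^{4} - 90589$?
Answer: $-360095$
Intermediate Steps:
$c = -90508$ ($c = 81 - 90589 = -90508$)
$c - 269587 = -90508 - 269587 = -360095$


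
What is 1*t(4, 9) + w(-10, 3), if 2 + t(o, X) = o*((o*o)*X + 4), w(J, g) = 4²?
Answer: 606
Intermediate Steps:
w(J, g) = 16
t(o, X) = -2 + o*(4 + X*o²) (t(o, X) = -2 + o*((o*o)*X + 4) = -2 + o*(o²*X + 4) = -2 + o*(X*o² + 4) = -2 + o*(4 + X*o²))
1*t(4, 9) + w(-10, 3) = 1*(-2 + 4*4 + 9*4³) + 16 = 1*(-2 + 16 + 9*64) + 16 = 1*(-2 + 16 + 576) + 16 = 1*590 + 16 = 590 + 16 = 606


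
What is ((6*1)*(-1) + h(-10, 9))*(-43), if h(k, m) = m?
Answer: -129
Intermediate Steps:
((6*1)*(-1) + h(-10, 9))*(-43) = ((6*1)*(-1) + 9)*(-43) = (6*(-1) + 9)*(-43) = (-6 + 9)*(-43) = 3*(-43) = -129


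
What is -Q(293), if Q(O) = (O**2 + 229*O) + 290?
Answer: -153236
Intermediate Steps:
Q(O) = 290 + O**2 + 229*O
-Q(293) = -(290 + 293**2 + 229*293) = -(290 + 85849 + 67097) = -1*153236 = -153236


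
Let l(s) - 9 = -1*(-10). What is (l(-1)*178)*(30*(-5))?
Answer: -507300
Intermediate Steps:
l(s) = 19 (l(s) = 9 - 1*(-10) = 9 + 10 = 19)
(l(-1)*178)*(30*(-5)) = (19*178)*(30*(-5)) = 3382*(-150) = -507300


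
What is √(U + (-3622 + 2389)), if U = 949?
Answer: 2*I*√71 ≈ 16.852*I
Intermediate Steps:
√(U + (-3622 + 2389)) = √(949 + (-3622 + 2389)) = √(949 - 1233) = √(-284) = 2*I*√71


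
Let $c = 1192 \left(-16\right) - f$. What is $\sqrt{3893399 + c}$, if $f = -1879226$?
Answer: $\sqrt{5753553} \approx 2398.7$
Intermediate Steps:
$c = 1860154$ ($c = 1192 \left(-16\right) - -1879226 = -19072 + 1879226 = 1860154$)
$\sqrt{3893399 + c} = \sqrt{3893399 + 1860154} = \sqrt{5753553}$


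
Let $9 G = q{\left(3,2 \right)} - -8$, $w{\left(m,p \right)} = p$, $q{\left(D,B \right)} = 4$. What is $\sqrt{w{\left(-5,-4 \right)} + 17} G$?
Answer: $\frac{4 \sqrt{13}}{3} \approx 4.8074$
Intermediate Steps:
$G = \frac{4}{3}$ ($G = \frac{4 - -8}{9} = \frac{4 + 8}{9} = \frac{1}{9} \cdot 12 = \frac{4}{3} \approx 1.3333$)
$\sqrt{w{\left(-5,-4 \right)} + 17} G = \sqrt{-4 + 17} \cdot \frac{4}{3} = \sqrt{13} \cdot \frac{4}{3} = \frac{4 \sqrt{13}}{3}$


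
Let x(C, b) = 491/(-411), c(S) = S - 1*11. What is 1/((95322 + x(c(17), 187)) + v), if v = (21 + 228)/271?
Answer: 111381/10617028960 ≈ 1.0491e-5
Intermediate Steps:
c(S) = -11 + S (c(S) = S - 11 = -11 + S)
x(C, b) = -491/411 (x(C, b) = 491*(-1/411) = -491/411)
v = 249/271 (v = (1/271)*249 = 249/271 ≈ 0.91882)
1/((95322 + x(c(17), 187)) + v) = 1/((95322 - 491/411) + 249/271) = 1/(39176851/411 + 249/271) = 1/(10617028960/111381) = 111381/10617028960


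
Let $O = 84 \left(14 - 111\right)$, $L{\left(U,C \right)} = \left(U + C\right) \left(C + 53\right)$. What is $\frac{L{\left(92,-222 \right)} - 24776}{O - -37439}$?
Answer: $- \frac{2806}{29291} \approx -0.095797$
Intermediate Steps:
$L{\left(U,C \right)} = \left(53 + C\right) \left(C + U\right)$ ($L{\left(U,C \right)} = \left(C + U\right) \left(53 + C\right) = \left(53 + C\right) \left(C + U\right)$)
$O = -8148$ ($O = 84 \left(-97\right) = -8148$)
$\frac{L{\left(92,-222 \right)} - 24776}{O - -37439} = \frac{\left(\left(-222\right)^{2} + 53 \left(-222\right) + 53 \cdot 92 - 20424\right) - 24776}{-8148 - -37439} = \frac{\left(49284 - 11766 + 4876 - 20424\right) - 24776}{-8148 + 37439} = \frac{21970 - 24776}{29291} = \left(-2806\right) \frac{1}{29291} = - \frac{2806}{29291}$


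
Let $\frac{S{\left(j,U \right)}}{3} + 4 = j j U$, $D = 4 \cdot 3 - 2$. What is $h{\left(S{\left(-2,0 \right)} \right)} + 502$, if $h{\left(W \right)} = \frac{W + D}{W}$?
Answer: $\frac{3013}{6} \approx 502.17$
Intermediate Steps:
$D = 10$ ($D = 12 - 2 = 10$)
$S{\left(j,U \right)} = -12 + 3 U j^{2}$ ($S{\left(j,U \right)} = -12 + 3 j j U = -12 + 3 j^{2} U = -12 + 3 U j^{2}$)
$h{\left(W \right)} = \frac{10 + W}{W}$ ($h{\left(W \right)} = \frac{W + 10}{W} = \frac{10 + W}{W}$)
$h{\left(S{\left(-2,0 \right)} \right)} + 502 = \frac{10 - \left(12 + 0 \left(-2\right)^{2}\right)}{-12 + 3 \cdot 0 \left(-2\right)^{2}} + 502 = \frac{10 - \left(12 + 0 \cdot 4\right)}{-12 + 3 \cdot 0 \cdot 4} + 502 = \frac{10 + \left(-12 + 0\right)}{-12 + 0} + 502 = \frac{10 - 12}{-12} + 502 = \left(- \frac{1}{12}\right) \left(-2\right) + 502 = \frac{1}{6} + 502 = \frac{3013}{6}$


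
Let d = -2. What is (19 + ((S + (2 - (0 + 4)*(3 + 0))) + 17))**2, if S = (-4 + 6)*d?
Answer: 484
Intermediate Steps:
S = -4 (S = (-4 + 6)*(-2) = 2*(-2) = -4)
(19 + ((S + (2 - (0 + 4)*(3 + 0))) + 17))**2 = (19 + ((-4 + (2 - (0 + 4)*(3 + 0))) + 17))**2 = (19 + ((-4 + (2 - 4*3)) + 17))**2 = (19 + ((-4 + (2 - 1*12)) + 17))**2 = (19 + ((-4 + (2 - 12)) + 17))**2 = (19 + ((-4 - 10) + 17))**2 = (19 + (-14 + 17))**2 = (19 + 3)**2 = 22**2 = 484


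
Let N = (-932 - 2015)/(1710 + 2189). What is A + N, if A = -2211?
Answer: -1231948/557 ≈ -2211.8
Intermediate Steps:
N = -421/557 (N = -2947/3899 = -2947*1/3899 = -421/557 ≈ -0.75583)
A + N = -2211 - 421/557 = -1231948/557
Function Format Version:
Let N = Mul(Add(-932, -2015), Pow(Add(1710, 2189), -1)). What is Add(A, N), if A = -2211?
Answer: Rational(-1231948, 557) ≈ -2211.8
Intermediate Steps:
N = Rational(-421, 557) (N = Mul(-2947, Pow(3899, -1)) = Mul(-2947, Rational(1, 3899)) = Rational(-421, 557) ≈ -0.75583)
Add(A, N) = Add(-2211, Rational(-421, 557)) = Rational(-1231948, 557)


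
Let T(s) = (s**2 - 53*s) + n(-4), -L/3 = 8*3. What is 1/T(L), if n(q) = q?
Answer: 1/8996 ≈ 0.00011116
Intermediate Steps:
L = -72 (L = -24*3 = -3*24 = -72)
T(s) = -4 + s**2 - 53*s (T(s) = (s**2 - 53*s) - 4 = -4 + s**2 - 53*s)
1/T(L) = 1/(-4 + (-72)**2 - 53*(-72)) = 1/(-4 + 5184 + 3816) = 1/8996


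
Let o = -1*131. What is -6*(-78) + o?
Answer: 337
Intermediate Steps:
o = -131
-6*(-78) + o = -6*(-78) - 131 = 468 - 131 = 337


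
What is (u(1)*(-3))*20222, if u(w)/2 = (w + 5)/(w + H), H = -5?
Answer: 181998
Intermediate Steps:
u(w) = 2*(5 + w)/(-5 + w) (u(w) = 2*((w + 5)/(w - 5)) = 2*((5 + w)/(-5 + w)) = 2*(5 + w)/(-5 + w))
(u(1)*(-3))*20222 = ((2*(5 + 1)/(-5 + 1))*(-3))*20222 = ((2*6/(-4))*(-3))*20222 = ((2*(-1/4)*6)*(-3))*20222 = -3*(-3)*20222 = 9*20222 = 181998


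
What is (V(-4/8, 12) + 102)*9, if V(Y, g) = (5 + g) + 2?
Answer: 1089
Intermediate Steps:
V(Y, g) = 7 + g
(V(-4/8, 12) + 102)*9 = ((7 + 12) + 102)*9 = (19 + 102)*9 = 121*9 = 1089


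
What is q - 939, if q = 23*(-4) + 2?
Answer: -1029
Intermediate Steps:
q = -90 (q = -92 + 2 = -90)
q - 939 = -90 - 939 = -1029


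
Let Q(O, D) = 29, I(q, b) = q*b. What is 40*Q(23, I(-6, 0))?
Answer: 1160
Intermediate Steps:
I(q, b) = b*q
40*Q(23, I(-6, 0)) = 40*29 = 1160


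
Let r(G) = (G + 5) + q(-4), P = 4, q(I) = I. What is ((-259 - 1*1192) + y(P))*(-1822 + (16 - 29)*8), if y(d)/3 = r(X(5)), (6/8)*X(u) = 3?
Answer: 2765736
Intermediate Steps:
X(u) = 4 (X(u) = (4/3)*3 = 4)
r(G) = 1 + G (r(G) = (G + 5) - 4 = (5 + G) - 4 = 1 + G)
y(d) = 15 (y(d) = 3*(1 + 4) = 3*5 = 15)
((-259 - 1*1192) + y(P))*(-1822 + (16 - 29)*8) = ((-259 - 1*1192) + 15)*(-1822 + (16 - 29)*8) = ((-259 - 1192) + 15)*(-1822 - 13*8) = (-1451 + 15)*(-1822 - 104) = -1436*(-1926) = 2765736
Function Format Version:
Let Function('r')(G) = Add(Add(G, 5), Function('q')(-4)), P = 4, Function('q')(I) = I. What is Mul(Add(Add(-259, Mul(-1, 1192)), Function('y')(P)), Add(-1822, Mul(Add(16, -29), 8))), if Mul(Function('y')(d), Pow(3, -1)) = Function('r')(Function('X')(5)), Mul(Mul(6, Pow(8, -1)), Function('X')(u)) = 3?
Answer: 2765736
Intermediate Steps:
Function('X')(u) = 4 (Function('X')(u) = Mul(Rational(4, 3), 3) = 4)
Function('r')(G) = Add(1, G) (Function('r')(G) = Add(Add(G, 5), -4) = Add(Add(5, G), -4) = Add(1, G))
Function('y')(d) = 15 (Function('y')(d) = Mul(3, Add(1, 4)) = Mul(3, 5) = 15)
Mul(Add(Add(-259, Mul(-1, 1192)), Function('y')(P)), Add(-1822, Mul(Add(16, -29), 8))) = Mul(Add(Add(-259, Mul(-1, 1192)), 15), Add(-1822, Mul(Add(16, -29), 8))) = Mul(Add(Add(-259, -1192), 15), Add(-1822, Mul(-13, 8))) = Mul(Add(-1451, 15), Add(-1822, -104)) = Mul(-1436, -1926) = 2765736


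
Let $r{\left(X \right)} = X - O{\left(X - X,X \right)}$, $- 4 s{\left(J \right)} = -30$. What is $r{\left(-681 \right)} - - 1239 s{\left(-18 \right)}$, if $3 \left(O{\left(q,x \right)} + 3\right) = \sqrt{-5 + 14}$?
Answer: $\frac{17227}{2} \approx 8613.5$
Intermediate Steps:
$O{\left(q,x \right)} = -2$ ($O{\left(q,x \right)} = -3 + \frac{\sqrt{-5 + 14}}{3} = -3 + \frac{\sqrt{9}}{3} = -3 + \frac{1}{3} \cdot 3 = -3 + 1 = -2$)
$s{\left(J \right)} = \frac{15}{2}$ ($s{\left(J \right)} = \left(- \frac{1}{4}\right) \left(-30\right) = \frac{15}{2}$)
$r{\left(X \right)} = 2 + X$ ($r{\left(X \right)} = X - -2 = X + 2 = 2 + X$)
$r{\left(-681 \right)} - - 1239 s{\left(-18 \right)} = \left(2 - 681\right) - \left(-1239\right) \frac{15}{2} = -679 - - \frac{18585}{2} = -679 + \frac{18585}{2} = \frac{17227}{2}$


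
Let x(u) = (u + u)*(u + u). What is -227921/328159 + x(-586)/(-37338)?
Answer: -229632033077/6126400371 ≈ -37.482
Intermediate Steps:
x(u) = 4*u² (x(u) = (2*u)*(2*u) = 4*u²)
-227921/328159 + x(-586)/(-37338) = -227921/328159 + (4*(-586)²)/(-37338) = -227921*1/328159 + (4*343396)*(-1/37338) = -227921/328159 + 1373584*(-1/37338) = -227921/328159 - 686792/18669 = -229632033077/6126400371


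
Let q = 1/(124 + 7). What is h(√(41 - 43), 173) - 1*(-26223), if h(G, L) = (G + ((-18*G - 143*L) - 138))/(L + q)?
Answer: 591059185/22664 - 2227*I*√2/22664 ≈ 26079.0 - 0.13896*I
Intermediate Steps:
q = 1/131 ≈ 0.0076336
h(G, L) = (-138 - 143*L - 17*G)/(1/131 + L) (h(G, L) = (G + ((-18*G - 143*L) - 138))/(L + 1/131) = (G + ((-143*L - 18*G) - 138))/(1/131 + L) = (G + (-138 - 143*L - 18*G))/(1/131 + L) = (-138 - 143*L - 17*G)/(1/131 + L))
h(√(41 - 43), 173) - 1*(-26223) = 131*(-138 - 143*173 - 17*√(41 - 43))/(1 + 131*173) - 1*(-26223) = 131*(-138 - 24739 - 17*I*√2)/(1 + 22663) + 26223 = 131*(-138 - 24739 - 17*I*√2)/22664 + 26223 = 131*(1/22664)*(-138 - 24739 - 17*I*√2) + 26223 = 131*(1/22664)*(-24877 - 17*I*√2) + 26223 = (-3258887/22664 - 2227*I*√2/22664) + 26223 = 591059185/22664 - 2227*I*√2/22664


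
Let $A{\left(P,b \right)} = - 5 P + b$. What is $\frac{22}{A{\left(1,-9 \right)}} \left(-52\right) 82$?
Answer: $\frac{46904}{7} \approx 6700.6$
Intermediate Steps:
$A{\left(P,b \right)} = b - 5 P$
$\frac{22}{A{\left(1,-9 \right)}} \left(-52\right) 82 = \frac{22}{-9 - 5} \left(-52\right) 82 = \frac{22}{-14} \left(-52\right) 82 = 22 \left(- \frac{1}{14}\right) \left(-52\right) 82 = \left(- \frac{11}{7}\right) \left(-52\right) 82 = \frac{572}{7} \cdot 82 = \frac{46904}{7}$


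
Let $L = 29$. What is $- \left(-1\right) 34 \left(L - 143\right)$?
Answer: $-3876$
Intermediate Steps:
$- \left(-1\right) 34 \left(L - 143\right) = - \left(-1\right) 34 \left(29 - 143\right) = - \left(-1\right) 34 \left(-114\right) = - \left(-1\right) \left(-3876\right) = \left(-1\right) 3876 = -3876$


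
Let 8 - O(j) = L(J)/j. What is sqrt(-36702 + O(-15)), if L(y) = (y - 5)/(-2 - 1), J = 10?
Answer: I*sqrt(330247)/3 ≈ 191.56*I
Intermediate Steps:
L(y) = 5/3 - y/3 (L(y) = (-5 + y)/(-3) = (-5 + y)*(-1/3) = 5/3 - y/3)
O(j) = 8 + 5/(3*j) (O(j) = 8 - (5/3 - 1/3*10)/j = 8 - (5/3 - 10/3)/j = 8 - (-5)/(3*j) = 8 + 5/(3*j))
sqrt(-36702 + O(-15)) = sqrt(-36702 + (8 + (5/3)/(-15))) = sqrt(-36702 + (8 + (5/3)*(-1/15))) = sqrt(-36702 + (8 - 1/9)) = sqrt(-36702 + 71/9) = sqrt(-330247/9) = I*sqrt(330247)/3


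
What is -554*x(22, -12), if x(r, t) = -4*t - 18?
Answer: -16620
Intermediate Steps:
x(r, t) = -18 - 4*t
-554*x(22, -12) = -554*(-18 - 4*(-12)) = -554*(-18 + 48) = -554*30 = -16620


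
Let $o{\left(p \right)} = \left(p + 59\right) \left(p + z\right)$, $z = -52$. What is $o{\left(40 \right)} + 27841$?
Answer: $26653$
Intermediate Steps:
$o{\left(p \right)} = \left(-52 + p\right) \left(59 + p\right)$ ($o{\left(p \right)} = \left(p + 59\right) \left(p - 52\right) = \left(59 + p\right) \left(-52 + p\right) = \left(-52 + p\right) \left(59 + p\right)$)
$o{\left(40 \right)} + 27841 = \left(-3068 + 40^{2} + 7 \cdot 40\right) + 27841 = \left(-3068 + 1600 + 280\right) + 27841 = -1188 + 27841 = 26653$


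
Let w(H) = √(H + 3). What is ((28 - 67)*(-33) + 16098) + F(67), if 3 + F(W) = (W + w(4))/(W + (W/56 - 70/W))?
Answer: 4379698430/251953 + 3752*√7/251953 ≈ 17383.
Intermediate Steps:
w(H) = √(3 + H)
F(W) = -3 + (W + √7)/(-70/W + 57*W/56) (F(W) = -3 + (W + √(3 + 4))/(W + (W/56 - 70/W)) = -3 + (W + √7)/(W + (W*(1/56) - 70/W)) = -3 + (W + √7)/(W + (W/56 - 70/W)) = -3 + (W + √7)/(W + (-70/W + W/56)) = -3 + (W + √7)/(-70/W + 57*W/56))
((28 - 67)*(-33) + 16098) + F(67) = ((28 - 67)*(-33) + 16098) + (11760 - 115*67² + 56*67*√7)/(-3920 + 57*67²) = (-39*(-33) + 16098) + (11760 - 115*4489 + 3752*√7)/(-3920 + 57*4489) = (1287 + 16098) + (11760 - 516235 + 3752*√7)/(-3920 + 255873) = 17385 + (-504475 + 3752*√7)/251953 = 17385 + (-504475/251953 + 3752*√7/251953) = 4379698430/251953 + 3752*√7/251953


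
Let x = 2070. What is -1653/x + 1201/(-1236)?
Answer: -251621/142140 ≈ -1.7702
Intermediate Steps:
-1653/x + 1201/(-1236) = -1653/2070 + 1201/(-1236) = -1653*1/2070 + 1201*(-1/1236) = -551/690 - 1201/1236 = -251621/142140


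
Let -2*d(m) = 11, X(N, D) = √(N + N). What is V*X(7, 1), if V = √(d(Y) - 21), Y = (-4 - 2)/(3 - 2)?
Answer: I*√371 ≈ 19.261*I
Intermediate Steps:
X(N, D) = √2*√N (X(N, D) = √(2*N) = √2*√N)
Y = -6 (Y = -6/1 = -6*1 = -6)
d(m) = -11/2 (d(m) = -½*11 = -11/2)
V = I*√106/2 (V = √(-11/2 - 21) = √(-53/2) = I*√106/2 ≈ 5.1478*I)
V*X(7, 1) = (I*√106/2)*(√2*√7) = (I*√106/2)*√14 = I*√371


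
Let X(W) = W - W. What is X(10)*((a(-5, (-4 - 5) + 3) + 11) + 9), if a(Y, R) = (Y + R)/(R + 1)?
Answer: 0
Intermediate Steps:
a(Y, R) = (R + Y)/(1 + R)
X(W) = 0
X(10)*((a(-5, (-4 - 5) + 3) + 11) + 9) = 0*(((((-4 - 5) + 3) - 5)/(1 + ((-4 - 5) + 3)) + 11) + 9) = 0*((((-9 + 3) - 5)/(1 + (-9 + 3)) + 11) + 9) = 0*(((-6 - 5)/(1 - 6) + 11) + 9) = 0*((-11/(-5) + 11) + 9) = 0*((-⅕*(-11) + 11) + 9) = 0*((11/5 + 11) + 9) = 0*(66/5 + 9) = 0*(111/5) = 0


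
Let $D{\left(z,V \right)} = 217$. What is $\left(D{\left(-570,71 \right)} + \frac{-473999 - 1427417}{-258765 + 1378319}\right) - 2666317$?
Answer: $- \frac{1492422410408}{559777} \approx -2.6661 \cdot 10^{6}$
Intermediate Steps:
$\left(D{\left(-570,71 \right)} + \frac{-473999 - 1427417}{-258765 + 1378319}\right) - 2666317 = \left(217 + \frac{-473999 - 1427417}{-258765 + 1378319}\right) - 2666317 = \left(217 - \frac{1901416}{1119554}\right) - 2666317 = \left(217 - \frac{950708}{559777}\right) - 2666317 = \frac{120520901}{559777} - 2666317 = - \frac{1492422410408}{559777}$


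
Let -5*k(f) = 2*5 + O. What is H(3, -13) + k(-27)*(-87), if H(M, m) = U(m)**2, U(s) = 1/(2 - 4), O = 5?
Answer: 1045/4 ≈ 261.25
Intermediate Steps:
U(s) = -1/2 (U(s) = 1/(-2) = -1/2)
k(f) = -3 (k(f) = -(2*5 + 5)/5 = -(10 + 5)/5 = -1/5*15 = -3)
H(M, m) = 1/4 (H(M, m) = (-1/2)**2 = 1/4)
H(3, -13) + k(-27)*(-87) = 1/4 - 3*(-87) = 1/4 + 261 = 1045/4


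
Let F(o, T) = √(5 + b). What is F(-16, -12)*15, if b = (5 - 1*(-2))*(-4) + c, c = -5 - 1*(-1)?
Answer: 45*I*√3 ≈ 77.942*I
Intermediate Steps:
c = -4 (c = -5 + 1 = -4)
b = -32 (b = (5 - 1*(-2))*(-4) - 4 = (5 + 2)*(-4) - 4 = 7*(-4) - 4 = -28 - 4 = -32)
F(o, T) = 3*I*√3 (F(o, T) = √(5 - 32) = √(-27) = 3*I*√3)
F(-16, -12)*15 = (3*I*√3)*15 = 45*I*√3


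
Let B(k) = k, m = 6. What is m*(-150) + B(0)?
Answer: -900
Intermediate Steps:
m*(-150) + B(0) = 6*(-150) + 0 = -900 + 0 = -900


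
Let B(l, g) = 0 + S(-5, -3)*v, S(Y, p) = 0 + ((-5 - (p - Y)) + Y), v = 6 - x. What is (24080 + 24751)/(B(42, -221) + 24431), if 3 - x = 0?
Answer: 1191/595 ≈ 2.0017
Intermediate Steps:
x = 3 (x = 3 - 1*0 = 3 + 0 = 3)
v = 3 (v = 6 - 1*3 = 6 - 3 = 3)
S(Y, p) = -5 - p + 2*Y (S(Y, p) = 0 + ((-5 + (Y - p)) + Y) = 0 + ((-5 + Y - p) + Y) = 0 + (-5 - p + 2*Y) = -5 - p + 2*Y)
B(l, g) = -36 (B(l, g) = 0 + (-5 - 1*(-3) + 2*(-5))*3 = 0 + (-5 + 3 - 10)*3 = 0 - 12*3 = 0 - 36 = -36)
(24080 + 24751)/(B(42, -221) + 24431) = (24080 + 24751)/(-36 + 24431) = 48831/24395 = 48831*(1/24395) = 1191/595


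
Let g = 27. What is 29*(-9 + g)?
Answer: 522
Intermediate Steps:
29*(-9 + g) = 29*(-9 + 27) = 29*18 = 522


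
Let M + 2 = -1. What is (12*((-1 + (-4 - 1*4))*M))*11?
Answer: 3564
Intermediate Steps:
M = -3 (M = -2 - 1 = -3)
(12*((-1 + (-4 - 1*4))*M))*11 = (12*((-1 + (-4 - 1*4))*(-3)))*11 = (12*((-1 + (-4 - 4))*(-3)))*11 = (12*((-1 - 8)*(-3)))*11 = (12*(-9*(-3)))*11 = (12*27)*11 = 324*11 = 3564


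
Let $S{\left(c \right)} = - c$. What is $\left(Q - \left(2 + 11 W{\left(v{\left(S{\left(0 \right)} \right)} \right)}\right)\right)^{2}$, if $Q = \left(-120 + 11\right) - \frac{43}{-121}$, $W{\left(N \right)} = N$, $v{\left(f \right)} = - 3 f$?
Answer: $\frac{179238544}{14641} \approx 12242.0$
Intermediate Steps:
$Q = - \frac{13146}{121}$ ($Q = -109 - - \frac{43}{121} = -109 + \frac{43}{121} = - \frac{13146}{121} \approx -108.64$)
$\left(Q - \left(2 + 11 W{\left(v{\left(S{\left(0 \right)} \right)} \right)}\right)\right)^{2} = \left(- \frac{13146}{121} - \left(2 + 11 \left(- 3 \left(\left(-1\right) 0\right)\right)\right)\right)^{2} = \left(- \frac{13146}{121} - \left(2 + 11 \left(\left(-3\right) 0\right)\right)\right)^{2} = \left(- \frac{13146}{121} - 2\right)^{2} = \left(- \frac{13388}{121}\right)^{2} = \frac{179238544}{14641}$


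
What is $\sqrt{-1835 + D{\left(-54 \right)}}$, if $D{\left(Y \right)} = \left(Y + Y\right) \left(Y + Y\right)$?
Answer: $\sqrt{9829} \approx 99.141$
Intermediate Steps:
$D{\left(Y \right)} = 4 Y^{2}$ ($D{\left(Y \right)} = 2 Y 2 Y = 4 Y^{2}$)
$\sqrt{-1835 + D{\left(-54 \right)}} = \sqrt{-1835 + 4 \left(-54\right)^{2}} = \sqrt{-1835 + 4 \cdot 2916} = \sqrt{-1835 + 11664} = \sqrt{9829}$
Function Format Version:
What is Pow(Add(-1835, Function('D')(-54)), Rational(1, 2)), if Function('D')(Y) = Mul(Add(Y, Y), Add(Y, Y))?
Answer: Pow(9829, Rational(1, 2)) ≈ 99.141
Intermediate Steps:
Function('D')(Y) = Mul(4, Pow(Y, 2)) (Function('D')(Y) = Mul(Mul(2, Y), Mul(2, Y)) = Mul(4, Pow(Y, 2)))
Pow(Add(-1835, Function('D')(-54)), Rational(1, 2)) = Pow(Add(-1835, Mul(4, Pow(-54, 2))), Rational(1, 2)) = Pow(Add(-1835, Mul(4, 2916)), Rational(1, 2)) = Pow(Add(-1835, 11664), Rational(1, 2)) = Pow(9829, Rational(1, 2))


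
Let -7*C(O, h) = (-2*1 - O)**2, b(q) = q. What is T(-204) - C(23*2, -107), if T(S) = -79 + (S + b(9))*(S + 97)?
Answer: 147806/7 ≈ 21115.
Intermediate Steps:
C(O, h) = -(-2 - O)**2/7 (C(O, h) = -(-2*1 - O)**2/7 = -(-2 - O)**2/7)
T(S) = -79 + (9 + S)*(97 + S) (T(S) = -79 + (S + 9)*(S + 97) = -79 + (9 + S)*(97 + S))
T(-204) - C(23*2, -107) = (794 + (-204)**2 + 106*(-204)) - (-1)*(2 + 23*2)**2/7 = (794 + 41616 - 21624) - (-1)*(2 + 46)**2/7 = 20786 - (-1)*48**2/7 = 20786 - (-1)*2304/7 = 20786 - 1*(-2304/7) = 20786 + 2304/7 = 147806/7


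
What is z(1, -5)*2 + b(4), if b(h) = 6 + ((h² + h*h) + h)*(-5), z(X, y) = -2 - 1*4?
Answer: -186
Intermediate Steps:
z(X, y) = -6 (z(X, y) = -2 - 4 = -6)
b(h) = 6 - 10*h² - 5*h (b(h) = 6 + ((h² + h²) + h)*(-5) = 6 + (2*h² + h)*(-5) = 6 + (h + 2*h²)*(-5) = 6 + (-10*h² - 5*h) = 6 - 10*h² - 5*h)
z(1, -5)*2 + b(4) = -6*2 + (6 - 10*4² - 5*4) = -12 + (6 - 10*16 - 20) = -12 + (6 - 160 - 20) = -12 - 174 = -186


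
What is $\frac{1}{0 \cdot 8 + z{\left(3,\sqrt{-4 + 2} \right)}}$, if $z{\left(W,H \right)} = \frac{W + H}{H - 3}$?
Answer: $- \frac{7}{11} + \frac{6 i \sqrt{2}}{11} \approx -0.63636 + 0.77139 i$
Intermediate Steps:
$z{\left(W,H \right)} = \frac{H + W}{-3 + H}$
$\frac{1}{0 \cdot 8 + z{\left(3,\sqrt{-4 + 2} \right)}} = \frac{1}{0 \cdot 8 + \frac{\sqrt{-4 + 2} + 3}{-3 + \sqrt{-4 + 2}}} = \frac{1}{0 + \frac{\sqrt{-2} + 3}{-3 + \sqrt{-2}}} = \frac{1}{0 + \frac{i \sqrt{2} + 3}{-3 + i \sqrt{2}}} = \frac{1}{0 + \frac{3 + i \sqrt{2}}{-3 + i \sqrt{2}}} = \frac{1}{\frac{1}{-3 + i \sqrt{2}} \left(3 + i \sqrt{2}\right)} = \frac{-3 + i \sqrt{2}}{3 + i \sqrt{2}}$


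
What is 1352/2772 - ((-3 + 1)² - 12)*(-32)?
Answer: -177070/693 ≈ -255.51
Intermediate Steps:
1352/2772 - ((-3 + 1)² - 12)*(-32) = 1352*(1/2772) - ((-2)² - 12)*(-32) = 338/693 - (4 - 12)*(-32) = 338/693 - (-8)*(-32) = 338/693 - 1*256 = 338/693 - 256 = -177070/693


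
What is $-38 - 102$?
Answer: $-140$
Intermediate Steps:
$-38 - 102 = -140$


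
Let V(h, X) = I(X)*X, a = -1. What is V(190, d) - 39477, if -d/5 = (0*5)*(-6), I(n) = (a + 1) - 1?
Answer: -39477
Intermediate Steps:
I(n) = -1 (I(n) = (-1 + 1) - 1 = 0 - 1 = -1)
d = 0 (d = -5*0*5*(-6) = -0*(-6) = -5*0 = 0)
V(h, X) = -X
V(190, d) - 39477 = -1*0 - 39477 = 0 - 39477 = -39477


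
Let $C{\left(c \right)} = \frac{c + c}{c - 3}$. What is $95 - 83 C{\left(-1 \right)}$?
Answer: $\frac{107}{2} \approx 53.5$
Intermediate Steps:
$C{\left(c \right)} = \frac{2 c}{-3 + c}$
$95 - 83 C{\left(-1 \right)} = 95 - 83 \cdot 2 \left(-1\right) \frac{1}{-3 - 1} = 95 - 83 \cdot 2 \left(-1\right) \frac{1}{-4} = 95 - 83 \cdot 2 \left(-1\right) \left(- \frac{1}{4}\right) = 95 - \frac{83}{2} = \frac{107}{2}$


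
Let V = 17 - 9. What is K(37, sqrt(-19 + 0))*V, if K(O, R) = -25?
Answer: -200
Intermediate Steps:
V = 8
K(37, sqrt(-19 + 0))*V = -25*8 = -200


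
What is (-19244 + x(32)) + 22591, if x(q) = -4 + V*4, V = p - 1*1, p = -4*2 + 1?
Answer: 3311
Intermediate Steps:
p = -7 (p = -8 + 1 = -7)
V = -8 (V = -7 - 1*1 = -7 - 1 = -8)
x(q) = -36 (x(q) = -4 - 8*4 = -4 - 32 = -36)
(-19244 + x(32)) + 22591 = (-19244 - 36) + 22591 = -19280 + 22591 = 3311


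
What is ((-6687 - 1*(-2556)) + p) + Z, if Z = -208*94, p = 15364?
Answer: -8319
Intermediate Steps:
Z = -19552
((-6687 - 1*(-2556)) + p) + Z = ((-6687 - 1*(-2556)) + 15364) - 19552 = ((-6687 + 2556) + 15364) - 19552 = (-4131 + 15364) - 19552 = 11233 - 19552 = -8319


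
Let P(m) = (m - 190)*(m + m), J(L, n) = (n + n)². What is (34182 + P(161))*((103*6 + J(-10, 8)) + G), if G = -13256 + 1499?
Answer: -270377252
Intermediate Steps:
J(L, n) = 4*n² (J(L, n) = (2*n)² = 4*n²)
P(m) = 2*m*(-190 + m) (P(m) = (-190 + m)*(2*m) = 2*m*(-190 + m))
G = -11757
(34182 + P(161))*((103*6 + J(-10, 8)) + G) = (34182 + 2*161*(-190 + 161))*((103*6 + 4*8²) - 11757) = (34182 + 2*161*(-29))*((618 + 4*64) - 11757) = (34182 - 9338)*((618 + 256) - 11757) = 24844*(874 - 11757) = 24844*(-10883) = -270377252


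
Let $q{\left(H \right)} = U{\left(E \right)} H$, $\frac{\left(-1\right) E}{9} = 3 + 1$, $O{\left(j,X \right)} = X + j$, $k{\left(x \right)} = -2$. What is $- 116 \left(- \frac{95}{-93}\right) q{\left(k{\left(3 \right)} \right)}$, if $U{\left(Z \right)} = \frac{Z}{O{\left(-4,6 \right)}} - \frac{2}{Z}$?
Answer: $- \frac{3559460}{837} \approx -4252.6$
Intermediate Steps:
$E = -36$ ($E = - 9 \left(3 + 1\right) = \left(-9\right) 4 = -36$)
$U{\left(Z \right)} = \frac{Z}{2} - \frac{2}{Z}$ ($U{\left(Z \right)} = \frac{Z}{6 - 4} - \frac{2}{Z} = \frac{Z}{2} - \frac{2}{Z}$)
$q{\left(H \right)} = - \frac{323 H}{18}$ ($q{\left(H \right)} = \left(\frac{1}{2} \left(-36\right) - \frac{2}{-36}\right) H = \left(-18 - - \frac{1}{18}\right) H = \left(-18 + \frac{1}{18}\right) H = - \frac{323 H}{18}$)
$- 116 \left(- \frac{95}{-93}\right) q{\left(k{\left(3 \right)} \right)} = - 116 \left(- \frac{95}{-93}\right) \left(\left(- \frac{323}{18}\right) \left(-2\right)\right) = - 116 \left(\left(-95\right) \left(- \frac{1}{93}\right)\right) \frac{323}{9} = \left(-116\right) \frac{95}{93} \cdot \frac{323}{9} = \left(- \frac{11020}{93}\right) \frac{323}{9} = - \frac{3559460}{837}$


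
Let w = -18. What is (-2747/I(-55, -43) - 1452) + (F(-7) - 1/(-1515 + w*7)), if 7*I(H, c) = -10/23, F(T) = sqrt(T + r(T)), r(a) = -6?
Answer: 701932837/16410 + I*sqrt(13) ≈ 42775.0 + 3.6056*I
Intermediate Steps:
F(T) = sqrt(-6 + T) (F(T) = sqrt(T - 6) = sqrt(-6 + T))
I(H, c) = -10/161 (I(H, c) = (-10/23)/7 = (-10*1/23)/7 = (1/7)*(-10/23) = -10/161)
(-2747/I(-55, -43) - 1452) + (F(-7) - 1/(-1515 + w*7)) = (-2747/(-10/161) - 1452) + (sqrt(-6 - 7) - 1/(-1515 - 18*7)) = (-2747*(-161/10) - 1452) + (sqrt(-13) - 1/(-1515 - 126)) = (442267/10 - 1452) + (I*sqrt(13) - 1/(-1641)) = 427747/10 + (I*sqrt(13) - 1*(-1/1641)) = 427747/10 + (I*sqrt(13) + 1/1641) = 427747/10 + (1/1641 + I*sqrt(13)) = 701932837/16410 + I*sqrt(13)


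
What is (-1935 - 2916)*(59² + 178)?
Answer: -17749809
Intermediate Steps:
(-1935 - 2916)*(59² + 178) = -4851*(3481 + 178) = -4851*3659 = -17749809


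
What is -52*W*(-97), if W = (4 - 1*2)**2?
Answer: 20176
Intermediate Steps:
W = 4 (W = (4 - 2)**2 = 2**2 = 4)
-52*W*(-97) = -52*4*(-97) = -208*(-97) = 20176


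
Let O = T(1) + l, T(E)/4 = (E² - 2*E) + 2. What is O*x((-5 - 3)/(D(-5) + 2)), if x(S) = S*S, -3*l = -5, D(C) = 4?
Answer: 272/27 ≈ 10.074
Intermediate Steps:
T(E) = 8 - 8*E + 4*E² (T(E) = 4*((E² - 2*E) + 2) = 4*(2 + E² - 2*E) = 8 - 8*E + 4*E²)
l = 5/3 (l = -⅓*(-5) = 5/3 ≈ 1.6667)
x(S) = S²
O = 17/3 (O = (8 - 8*1 + 4*1²) + 5/3 = (8 - 8 + 4*1) + 5/3 = (8 - 8 + 4) + 5/3 = 4 + 5/3 = 17/3 ≈ 5.6667)
O*x((-5 - 3)/(D(-5) + 2)) = 17*((-5 - 3)/(4 + 2))²/3 = 17*(-8/6)²/3 = 17*(-8*⅙)²/3 = 17*(-4/3)²/3 = (17/3)*(16/9) = 272/27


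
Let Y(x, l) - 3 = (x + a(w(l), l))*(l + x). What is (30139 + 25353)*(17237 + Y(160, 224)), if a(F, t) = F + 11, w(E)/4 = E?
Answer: 23693308256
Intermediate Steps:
w(E) = 4*E
a(F, t) = 11 + F
Y(x, l) = 3 + (l + x)*(11 + x + 4*l) (Y(x, l) = 3 + (x + (11 + 4*l))*(l + x) = 3 + (11 + x + 4*l)*(l + x) = 3 + (l + x)*(11 + x + 4*l))
(30139 + 25353)*(17237 + Y(160, 224)) = (30139 + 25353)*(17237 + (3 + 160² + 224*160 + 224*(11 + 4*224) + 160*(11 + 4*224))) = 55492*(17237 + (3 + 25600 + 35840 + 224*(11 + 896) + 160*(11 + 896))) = 55492*(17237 + (3 + 25600 + 35840 + 224*907 + 160*907)) = 55492*(17237 + (3 + 25600 + 35840 + 203168 + 145120)) = 55492*(17237 + 409731) = 55492*426968 = 23693308256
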